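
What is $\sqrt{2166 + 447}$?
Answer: $\sqrt{2613} \approx 51.117$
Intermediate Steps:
$\sqrt{2166 + 447} = \sqrt{2613}$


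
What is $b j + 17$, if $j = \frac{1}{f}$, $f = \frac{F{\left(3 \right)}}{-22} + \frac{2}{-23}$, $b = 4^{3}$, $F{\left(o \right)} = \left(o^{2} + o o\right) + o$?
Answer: $- \frac{23425}{527} \approx -44.45$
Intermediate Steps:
$F{\left(o \right)} = o + 2 o^{2}$ ($F{\left(o \right)} = \left(o^{2} + o^{2}\right) + o = 2 o^{2} + o = o + 2 o^{2}$)
$b = 64$
$f = - \frac{527}{506}$ ($f = \frac{3 \left(1 + 2 \cdot 3\right)}{-22} + \frac{2}{-23} = 3 \left(1 + 6\right) \left(- \frac{1}{22}\right) + 2 \left(- \frac{1}{23}\right) = 3 \cdot 7 \left(- \frac{1}{22}\right) - \frac{2}{23} = 21 \left(- \frac{1}{22}\right) - \frac{2}{23} = - \frac{21}{22} - \frac{2}{23} = - \frac{527}{506} \approx -1.0415$)
$j = - \frac{506}{527}$ ($j = \frac{1}{- \frac{527}{506}} = - \frac{506}{527} \approx -0.96015$)
$b j + 17 = 64 \left(- \frac{506}{527}\right) + 17 = - \frac{32384}{527} + 17 = - \frac{23425}{527}$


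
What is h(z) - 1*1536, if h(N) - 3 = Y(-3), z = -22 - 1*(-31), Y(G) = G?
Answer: -1536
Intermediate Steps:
z = 9 (z = -22 + 31 = 9)
h(N) = 0 (h(N) = 3 - 3 = 0)
h(z) - 1*1536 = 0 - 1*1536 = 0 - 1536 = -1536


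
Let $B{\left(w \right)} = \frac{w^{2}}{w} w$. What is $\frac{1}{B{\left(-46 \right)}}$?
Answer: $\frac{1}{2116} \approx 0.00047259$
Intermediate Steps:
$B{\left(w \right)} = w^{2}$ ($B{\left(w \right)} = w w = w^{2}$)
$\frac{1}{B{\left(-46 \right)}} = \frac{1}{\left(-46\right)^{2}} = \frac{1}{2116}$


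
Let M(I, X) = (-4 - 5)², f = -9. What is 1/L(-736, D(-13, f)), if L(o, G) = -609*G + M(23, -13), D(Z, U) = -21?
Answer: 1/12870 ≈ 7.7700e-5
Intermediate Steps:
M(I, X) = 81 (M(I, X) = (-9)² = 81)
L(o, G) = 81 - 609*G (L(o, G) = -609*G + 81 = 81 - 609*G)
1/L(-736, D(-13, f)) = 1/(81 - 609*(-21)) = 1/(81 + 12789) = 1/12870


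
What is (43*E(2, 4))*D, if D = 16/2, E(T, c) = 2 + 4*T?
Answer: 3440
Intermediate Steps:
D = 8 (D = 16*(1/2) = 8)
(43*E(2, 4))*D = (43*(2 + 4*2))*8 = (43*(2 + 8))*8 = (43*10)*8 = 430*8 = 3440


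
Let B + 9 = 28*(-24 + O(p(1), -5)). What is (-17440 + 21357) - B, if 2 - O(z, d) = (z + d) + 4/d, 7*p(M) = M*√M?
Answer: 21918/5 ≈ 4383.6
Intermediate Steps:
p(M) = M^(3/2)/7 (p(M) = (M*√M)/7 = M^(3/2)/7)
O(z, d) = 2 - d - z - 4/d (O(z, d) = 2 - ((z + d) + 4/d) = 2 - ((d + z) + 4/d) = 2 - (d + z + 4/d) = 2 + (-d - z - 4/d) = 2 - d - z - 4/d)
B = -2333/5 (B = -9 + 28*(-24 + (2 - 1*(-5) - 1^(3/2)/7 - 4/(-5))) = -9 + 28*(-24 + (2 + 5 - 1/7 - 4*(-⅕))) = -9 + 28*(-24 + (2 + 5 - 1*⅐ + ⅘)) = -9 + 28*(-24 + (2 + 5 - ⅐ + ⅘)) = -9 + 28*(-24 + 268/35) = -9 + 28*(-572/35) = -9 - 2288/5 = -2333/5 ≈ -466.60)
(-17440 + 21357) - B = (-17440 + 21357) - 1*(-2333/5) = 3917 + 2333/5 = 21918/5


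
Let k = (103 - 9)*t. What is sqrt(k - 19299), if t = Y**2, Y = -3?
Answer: I*sqrt(18453) ≈ 135.84*I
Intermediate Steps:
t = 9 (t = (-3)**2 = 9)
k = 846 (k = (103 - 9)*9 = 94*9 = 846)
sqrt(k - 19299) = sqrt(846 - 19299) = sqrt(-18453) = I*sqrt(18453)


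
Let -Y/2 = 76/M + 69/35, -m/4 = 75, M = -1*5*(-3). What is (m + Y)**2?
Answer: 1087548484/11025 ≈ 98644.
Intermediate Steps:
M = 15 (M = -5*(-3) = 15)
m = -300 (m = -4*75 = -300)
Y = -1478/105 (Y = -2*(76/15 + 69/35) = -2*739/105 = -1478/105 ≈ -14.076)
(m + Y)**2 = (-300 - 1478/105)**2 = (-32978/105)**2 = 1087548484/11025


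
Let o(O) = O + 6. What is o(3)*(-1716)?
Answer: -15444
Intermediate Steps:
o(O) = 6 + O
o(3)*(-1716) = (6 + 3)*(-1716) = 9*(-1716) = -15444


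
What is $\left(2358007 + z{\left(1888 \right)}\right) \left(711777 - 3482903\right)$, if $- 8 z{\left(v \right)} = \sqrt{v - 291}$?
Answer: $-6534334505882 + \frac{1385563 \sqrt{1597}}{4} \approx -6.5343 \cdot 10^{12}$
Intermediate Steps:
$z{\left(v \right)} = - \frac{\sqrt{-291 + v}}{8}$ ($z{\left(v \right)} = - \frac{\sqrt{v - 291}}{8} = - \frac{\sqrt{-291 + v}}{8}$)
$\left(2358007 + z{\left(1888 \right)}\right) \left(711777 - 3482903\right) = \left(2358007 - \frac{\sqrt{-291 + 1888}}{8}\right) \left(711777 - 3482903\right) = \left(2358007 - \frac{\sqrt{1597}}{8}\right) \left(-2771126\right) = -6534334505882 + \frac{1385563 \sqrt{1597}}{4}$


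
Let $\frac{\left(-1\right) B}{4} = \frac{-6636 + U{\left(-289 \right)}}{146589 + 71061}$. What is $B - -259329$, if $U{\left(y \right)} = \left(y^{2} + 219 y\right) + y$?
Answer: $\frac{1881430121}{7255} \approx 2.5933 \cdot 10^{5}$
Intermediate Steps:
$U{\left(y \right)} = y^{2} + 220 y$
$B = - \frac{1774}{7255}$ ($B = - 4 \frac{-6636 - 289 \left(220 - 289\right)}{146589 + 71061} = - 4 \frac{-6636 - -19941}{217650} = - 4 \left(-6636 + 19941\right) \frac{1}{217650} = - 4 \cdot 13305 \cdot \frac{1}{217650} = \left(-4\right) \frac{887}{14510} = - \frac{1774}{7255} \approx -0.24452$)
$B - -259329 = - \frac{1774}{7255} - -259329 = - \frac{1774}{7255} + 259329 = \frac{1881430121}{7255}$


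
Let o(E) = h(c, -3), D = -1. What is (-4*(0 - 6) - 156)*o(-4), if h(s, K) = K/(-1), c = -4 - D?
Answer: -396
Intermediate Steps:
c = -3 (c = -4 - 1*(-1) = -4 + 1 = -3)
h(s, K) = -K (h(s, K) = K*(-1) = -K)
o(E) = 3 (o(E) = -1*(-3) = 3)
(-4*(0 - 6) - 156)*o(-4) = (-4*(0 - 6) - 156)*3 = (-4*(-6) - 156)*3 = (24 - 156)*3 = -132*3 = -396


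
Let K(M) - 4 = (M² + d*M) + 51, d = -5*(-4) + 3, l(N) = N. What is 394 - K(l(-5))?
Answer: 429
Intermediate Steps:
d = 23 (d = 20 + 3 = 23)
K(M) = 55 + M² + 23*M (K(M) = 4 + ((M² + 23*M) + 51) = 4 + (51 + M² + 23*M) = 55 + M² + 23*M)
394 - K(l(-5)) = 394 - (55 + (-5)² + 23*(-5)) = 394 - (55 + 25 - 115) = 394 - 1*(-35) = 394 + 35 = 429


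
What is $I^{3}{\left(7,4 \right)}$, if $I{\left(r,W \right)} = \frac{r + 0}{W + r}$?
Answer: $\frac{343}{1331} \approx 0.2577$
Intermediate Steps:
$I{\left(r,W \right)} = \frac{r}{W + r}$
$I^{3}{\left(7,4 \right)} = \left(\frac{7}{4 + 7}\right)^{3} = \left(\frac{7}{11}\right)^{3} = \frac{343}{1331}$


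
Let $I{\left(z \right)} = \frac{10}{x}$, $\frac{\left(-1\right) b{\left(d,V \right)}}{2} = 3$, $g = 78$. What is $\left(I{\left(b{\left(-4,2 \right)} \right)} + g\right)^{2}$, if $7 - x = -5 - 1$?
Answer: $\frac{1048576}{169} \approx 6204.6$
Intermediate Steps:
$x = 13$ ($x = 7 - \left(-5 - 1\right) = 7 - -6 = 7 + 6 = 13$)
$b{\left(d,V \right)} = -6$ ($b{\left(d,V \right)} = \left(-2\right) 3 = -6$)
$I{\left(z \right)} = \frac{10}{13}$
$\left(I{\left(b{\left(-4,2 \right)} \right)} + g\right)^{2} = \left(\frac{10}{13} + 78\right)^{2} = \left(\frac{1024}{13}\right)^{2} = \frac{1048576}{169}$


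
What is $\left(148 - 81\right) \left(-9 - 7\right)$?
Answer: $-1072$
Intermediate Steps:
$\left(148 - 81\right) \left(-9 - 7\right) = 67 \left(-9 - 7\right) = 67 \left(-16\right) = -1072$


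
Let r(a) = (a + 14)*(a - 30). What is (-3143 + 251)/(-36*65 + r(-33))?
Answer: 964/381 ≈ 2.5302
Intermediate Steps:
r(a) = (-30 + a)*(14 + a) (r(a) = (14 + a)*(-30 + a) = (-30 + a)*(14 + a))
(-3143 + 251)/(-36*65 + r(-33)) = (-3143 + 251)/(-36*65 + (-420 + (-33)² - 16*(-33))) = -2892/(-2340 + (-420 + 1089 + 528)) = -2892/(-2340 + 1197) = -2892/(-1143) = -2892*(-1/1143) = 964/381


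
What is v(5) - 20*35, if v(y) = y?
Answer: -695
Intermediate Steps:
v(5) - 20*35 = 5 - 20*35 = 5 - 700 = -695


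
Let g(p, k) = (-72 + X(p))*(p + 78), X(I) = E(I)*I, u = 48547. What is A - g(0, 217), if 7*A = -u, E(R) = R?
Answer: -9235/7 ≈ -1319.3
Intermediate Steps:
X(I) = I² (X(I) = I*I = I²)
g(p, k) = (-72 + p²)*(78 + p) (g(p, k) = (-72 + p²)*(p + 78) = (-72 + p²)*(78 + p))
A = -48547/7 (A = (-1*48547)/7 = (⅐)*(-48547) = -48547/7 ≈ -6935.3)
A - g(0, 217) = -48547/7 - (-5616 + 0³ - 72*0 + 78*0²) = -48547/7 - (-5616 + 0 + 0 + 78*0) = -48547/7 - (-5616 + 0 + 0 + 0) = -48547/7 - 1*(-5616) = -48547/7 + 5616 = -9235/7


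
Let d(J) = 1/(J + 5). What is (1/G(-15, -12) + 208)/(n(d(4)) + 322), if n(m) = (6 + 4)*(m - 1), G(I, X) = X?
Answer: 7485/11272 ≈ 0.66403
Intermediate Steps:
d(J) = 1/(5 + J)
n(m) = -10 + 10*m (n(m) = 10*(-1 + m) = -10 + 10*m)
(1/G(-15, -12) + 208)/(n(d(4)) + 322) = (1/(-12) + 208)/((-10 + 10/(5 + 4)) + 322) = (-1/12 + 208)/((-10 + 10/9) + 322) = 2495/(12*((-10 + 10*(⅑)) + 322)) = 2495/(12*((-10 + 10/9) + 322)) = 2495/(12*(-80/9 + 322)) = 2495/(12*(2818/9)) = (2495/12)*(9/2818) = 7485/11272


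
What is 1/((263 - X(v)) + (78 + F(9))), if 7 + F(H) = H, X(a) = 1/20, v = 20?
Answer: 20/6859 ≈ 0.0029159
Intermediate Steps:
X(a) = 1/20
F(H) = -7 + H
1/((263 - X(v)) + (78 + F(9))) = 1/((263 - 1*1/20) + (78 + (-7 + 9))) = 1/((263 - 1/20) + (78 + 2)) = 1/(5259/20 + 80) = 1/(6859/20) = 20/6859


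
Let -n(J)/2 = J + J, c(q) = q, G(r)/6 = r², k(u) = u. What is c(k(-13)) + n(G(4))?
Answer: -397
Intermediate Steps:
G(r) = 6*r²
n(J) = -4*J (n(J) = -2*(J + J) = -4*J)
c(k(-13)) + n(G(4)) = -13 - 24*4² = -13 - 24*16 = -13 - 4*96 = -13 - 384 = -397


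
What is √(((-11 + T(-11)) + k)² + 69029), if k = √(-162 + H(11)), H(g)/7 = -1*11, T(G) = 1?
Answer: √(68890 - 20*I*√239) ≈ 262.47 - 0.589*I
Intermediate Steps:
H(g) = -77 (H(g) = 7*(-1*11) = 7*(-11) = -77)
k = I*√239 (k = √(-162 - 77) = √(-239) = I*√239 ≈ 15.46*I)
√(((-11 + T(-11)) + k)² + 69029) = √(((-11 + 1) + I*√239)² + 69029) = √((-10 + I*√239)² + 69029) = √(69029 + (-10 + I*√239)²)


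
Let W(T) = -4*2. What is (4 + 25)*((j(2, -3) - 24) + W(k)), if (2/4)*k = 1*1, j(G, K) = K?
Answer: -1015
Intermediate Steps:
k = 2 (k = 2*(1*1) = 2*1 = 2)
W(T) = -8
(4 + 25)*((j(2, -3) - 24) + W(k)) = (4 + 25)*((-3 - 24) - 8) = 29*(-27 - 8) = 29*(-35) = -1015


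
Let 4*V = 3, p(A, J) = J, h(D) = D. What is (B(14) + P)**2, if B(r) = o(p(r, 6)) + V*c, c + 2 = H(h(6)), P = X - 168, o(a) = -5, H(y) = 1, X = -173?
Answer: 1923769/16 ≈ 1.2024e+5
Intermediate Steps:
P = -341 (P = -173 - 168 = -341)
V = 3/4 (V = (1/4)*3 = 3/4 ≈ 0.75000)
c = -1 (c = -2 + 1 = -1)
B(r) = -23/4 (B(r) = -5 + (3/4)*(-1) = -5 - 3/4 = -23/4)
(B(14) + P)**2 = (-23/4 - 341)**2 = (-1387/4)**2 = 1923769/16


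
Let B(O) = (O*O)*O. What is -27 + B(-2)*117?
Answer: -963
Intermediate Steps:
B(O) = O³ (B(O) = O²*O = O³)
-27 + B(-2)*117 = -27 + (-2)³*117 = -27 - 8*117 = -27 - 936 = -963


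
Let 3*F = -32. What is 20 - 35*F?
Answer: 1180/3 ≈ 393.33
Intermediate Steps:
F = -32/3 (F = (1/3)*(-32) = -32/3 ≈ -10.667)
20 - 35*F = 20 - 35*(-32/3) = 20 + 1120/3 = 1180/3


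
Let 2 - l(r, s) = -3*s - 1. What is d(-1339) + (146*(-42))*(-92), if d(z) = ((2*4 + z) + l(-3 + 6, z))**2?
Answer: 29133169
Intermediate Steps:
l(r, s) = 3 + 3*s (l(r, s) = 2 - (-3*s - 1) = 2 - (-1 - 3*s) = 2 + (1 + 3*s) = 3 + 3*s)
d(z) = (11 + 4*z)**2 (d(z) = ((2*4 + z) + (3 + 3*z))**2 = ((8 + z) + (3 + 3*z))**2 = (11 + 4*z)**2)
d(-1339) + (146*(-42))*(-92) = (11 + 4*(-1339))**2 + (146*(-42))*(-92) = (11 - 5356)**2 - 6132*(-92) = (-5345)**2 + 564144 = 28569025 + 564144 = 29133169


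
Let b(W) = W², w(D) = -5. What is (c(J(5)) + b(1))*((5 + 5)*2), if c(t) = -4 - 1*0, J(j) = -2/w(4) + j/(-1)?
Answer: -60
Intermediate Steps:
J(j) = ⅖ - j (J(j) = -2/(-5) + j/(-1) = -2*(-⅕) + j*(-1) = ⅖ - j)
c(t) = -4 (c(t) = -4 + 0 = -4)
(c(J(5)) + b(1))*((5 + 5)*2) = (-4 + 1²)*((5 + 5)*2) = (-4 + 1)*(10*2) = -3*20 = -60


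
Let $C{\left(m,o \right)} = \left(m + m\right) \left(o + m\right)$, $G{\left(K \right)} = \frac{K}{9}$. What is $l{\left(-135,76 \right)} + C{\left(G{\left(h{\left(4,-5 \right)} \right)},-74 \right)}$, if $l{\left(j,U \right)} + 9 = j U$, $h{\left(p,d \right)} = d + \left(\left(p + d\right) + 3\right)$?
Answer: $- \frac{91975}{9} \approx -10219.0$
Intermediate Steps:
$h{\left(p,d \right)} = 3 + p + 2 d$ ($h{\left(p,d \right)} = d + \left(\left(d + p\right) + 3\right) = d + \left(3 + d + p\right) = 3 + p + 2 d$)
$G{\left(K \right)} = \frac{K}{9}$ ($G{\left(K \right)} = K \frac{1}{9} = \frac{K}{9}$)
$C{\left(m,o \right)} = 2 m \left(m + o\right)$
$l{\left(j,U \right)} = -9 + U j$ ($l{\left(j,U \right)} = -9 + j U = -9 + U j$)
$l{\left(-135,76 \right)} + C{\left(G{\left(h{\left(4,-5 \right)} \right)},-74 \right)} = \left(-9 + 76 \left(-135\right)\right) + 2 \frac{3 + 4 + 2 \left(-5\right)}{9} \left(\frac{3 + 4 + 2 \left(-5\right)}{9} - 74\right) = \left(-9 - 10260\right) + 2 \frac{3 + 4 - 10}{9} \left(\frac{3 + 4 - 10}{9} - 74\right) = -10269 + 2 \cdot \frac{1}{9} \left(-3\right) \left(\frac{1}{9} \left(-3\right) - 74\right) = -10269 + 2 \left(- \frac{1}{3}\right) \left(- \frac{1}{3} - 74\right) = -10269 + 2 \left(- \frac{1}{3}\right) \left(- \frac{223}{3}\right) = -10269 + \frac{446}{9} = - \frac{91975}{9}$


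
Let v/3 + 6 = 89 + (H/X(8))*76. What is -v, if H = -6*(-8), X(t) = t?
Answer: -1617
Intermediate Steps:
H = 48
v = 1617 (v = -18 + 3*(89 + (48/8)*76) = -18 + 3*(89 + (48*(⅛))*76) = -18 + 3*(89 + 6*76) = -18 + 3*(89 + 456) = -18 + 3*545 = -18 + 1635 = 1617)
-v = -1*1617 = -1617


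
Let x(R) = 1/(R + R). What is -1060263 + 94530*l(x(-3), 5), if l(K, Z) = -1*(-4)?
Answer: -682143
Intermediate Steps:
x(R) = 1/(2*R)
l(K, Z) = 4
-1060263 + 94530*l(x(-3), 5) = -1060263 + 94530*4 = -1060263 + 378120 = -682143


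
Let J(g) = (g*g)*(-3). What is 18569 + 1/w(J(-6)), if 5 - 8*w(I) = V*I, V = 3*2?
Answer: 12125565/653 ≈ 18569.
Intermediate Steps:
V = 6
J(g) = -3*g² (J(g) = g²*(-3) = -3*g²)
w(I) = 5/8 - 3*I/4
18569 + 1/w(J(-6)) = 18569 + 1/(5/8 - (-9)*(-6)²/4) = 18569 + 1/(5/8 - (-9)*36/4) = 18569 + 1/(5/8 - ¾*(-108)) = 18569 + 1/(5/8 + 81) = 18569 + 1/(653/8) = 18569 + 8/653 = 12125565/653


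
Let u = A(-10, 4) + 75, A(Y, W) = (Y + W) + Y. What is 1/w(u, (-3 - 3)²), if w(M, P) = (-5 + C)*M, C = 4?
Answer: -1/59 ≈ -0.016949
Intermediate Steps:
A(Y, W) = W + 2*Y (A(Y, W) = (W + Y) + Y = W + 2*Y)
u = 59 (u = (4 + 2*(-10)) + 75 = (4 - 20) + 75 = -16 + 75 = 59)
w(M, P) = -M (w(M, P) = (-5 + 4)*M = -M)
1/w(u, (-3 - 3)²) = 1/(-1*59) = 1/(-59) = -1/59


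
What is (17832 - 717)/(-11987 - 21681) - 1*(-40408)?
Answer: 1360439429/33668 ≈ 40408.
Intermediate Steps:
(17832 - 717)/(-11987 - 21681) - 1*(-40408) = 17115/(-33668) + 40408 = 17115*(-1/33668) + 40408 = -17115/33668 + 40408 = 1360439429/33668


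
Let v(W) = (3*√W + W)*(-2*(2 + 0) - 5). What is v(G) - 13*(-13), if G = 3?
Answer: 142 - 27*√3 ≈ 95.235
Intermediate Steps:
v(W) = -27*√W - 9*W (v(W) = (W + 3*√W)*(-2*2 - 5) = (W + 3*√W)*(-4 - 5) = (W + 3*√W)*(-9) = -27*√W - 9*W)
v(G) - 13*(-13) = (-27*√3 - 9*3) - 13*(-13) = (-27*√3 - 27) + 169 = (-27 - 27*√3) + 169 = 142 - 27*√3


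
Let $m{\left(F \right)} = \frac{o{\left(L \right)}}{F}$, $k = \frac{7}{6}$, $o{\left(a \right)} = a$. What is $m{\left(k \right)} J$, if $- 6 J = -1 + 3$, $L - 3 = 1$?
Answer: $- \frac{8}{7} \approx -1.1429$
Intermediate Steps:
$L = 4$ ($L = 3 + 1 = 4$)
$k = \frac{7}{6}$ ($k = 7 \cdot \frac{1}{6} = \frac{7}{6} \approx 1.1667$)
$J = - \frac{1}{3}$ ($J = - \frac{-1 + 3}{6} = \left(- \frac{1}{6}\right) 2 = - \frac{1}{3} \approx -0.33333$)
$m{\left(F \right)} = \frac{4}{F}$
$m{\left(k \right)} J = \frac{4}{\frac{7}{6}} \left(- \frac{1}{3}\right) = 4 \cdot \frac{6}{7} \left(- \frac{1}{3}\right) = \frac{24}{7} \left(- \frac{1}{3}\right) = - \frac{8}{7}$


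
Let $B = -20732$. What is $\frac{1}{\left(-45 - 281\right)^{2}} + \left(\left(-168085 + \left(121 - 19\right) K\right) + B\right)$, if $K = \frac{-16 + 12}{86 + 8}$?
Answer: $- \frac{943157308381}{4994972} \approx -1.8882 \cdot 10^{5}$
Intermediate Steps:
$K = - \frac{2}{47}$ ($K = - \frac{4}{94} = \left(-4\right) \frac{1}{94} = - \frac{2}{47} \approx -0.042553$)
$\frac{1}{\left(-45 - 281\right)^{2}} + \left(\left(-168085 + \left(121 - 19\right) K\right) + B\right) = \frac{1}{\left(-45 - 281\right)^{2}} - \left(188817 - \left(121 - 19\right) \left(- \frac{2}{47}\right)\right) = \frac{1}{\left(-326\right)^{2}} + \left(\left(-168085 + 102 \left(- \frac{2}{47}\right)\right) - 20732\right) = \frac{1}{106276} - \frac{8874603}{47} = - \frac{943157308381}{4994972}$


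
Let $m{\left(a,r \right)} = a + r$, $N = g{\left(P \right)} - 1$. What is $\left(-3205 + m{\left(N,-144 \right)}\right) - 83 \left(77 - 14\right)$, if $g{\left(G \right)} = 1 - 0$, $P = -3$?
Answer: $-8578$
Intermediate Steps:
$g{\left(G \right)} = 1$ ($g{\left(G \right)} = 1 + 0 = 1$)
$N = 0$ ($N = 1 - 1 = 0$)
$\left(-3205 + m{\left(N,-144 \right)}\right) - 83 \left(77 - 14\right) = \left(-3205 + \left(0 - 144\right)\right) - 83 \left(77 - 14\right) = \left(-3205 - 144\right) - 5229 = -3349 - 5229 = -8578$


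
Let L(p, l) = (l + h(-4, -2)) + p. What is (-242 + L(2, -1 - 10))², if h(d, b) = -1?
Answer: 63504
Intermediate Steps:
L(p, l) = -1 + l + p (L(p, l) = (l - 1) + p = (-1 + l) + p = -1 + l + p)
(-242 + L(2, -1 - 10))² = (-242 + (-1 + (-1 - 10) + 2))² = (-242 + (-1 - 11 + 2))² = (-242 - 10)² = (-252)² = 63504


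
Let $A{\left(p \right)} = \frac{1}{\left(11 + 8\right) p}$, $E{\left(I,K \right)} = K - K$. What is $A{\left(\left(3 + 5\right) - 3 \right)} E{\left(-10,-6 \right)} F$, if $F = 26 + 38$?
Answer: $0$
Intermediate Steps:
$E{\left(I,K \right)} = 0$
$F = 64$
$A{\left(p \right)} = \frac{1}{19 p}$
$A{\left(\left(3 + 5\right) - 3 \right)} E{\left(-10,-6 \right)} F = \frac{1}{19 \left(\left(3 + 5\right) - 3\right)} 0 \cdot 64 = \frac{1}{19 \left(8 - 3\right)} 0 \cdot 64 = \frac{1}{19 \cdot 5} \cdot 0 \cdot 64 = \frac{1}{19} \cdot \frac{1}{5} \cdot 0 \cdot 64 = \frac{1}{95} \cdot 0 \cdot 64 = 0 \cdot 64 = 0$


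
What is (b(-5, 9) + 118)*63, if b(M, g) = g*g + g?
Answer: 13104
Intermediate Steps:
b(M, g) = g + g² (b(M, g) = g² + g = g + g²)
(b(-5, 9) + 118)*63 = (9*(1 + 9) + 118)*63 = (9*10 + 118)*63 = (90 + 118)*63 = 208*63 = 13104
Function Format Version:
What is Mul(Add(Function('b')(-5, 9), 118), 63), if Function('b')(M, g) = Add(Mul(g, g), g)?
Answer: 13104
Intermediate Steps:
Function('b')(M, g) = Add(g, Pow(g, 2)) (Function('b')(M, g) = Add(Pow(g, 2), g) = Add(g, Pow(g, 2)))
Mul(Add(Function('b')(-5, 9), 118), 63) = Mul(Add(Mul(9, Add(1, 9)), 118), 63) = Mul(Add(Mul(9, 10), 118), 63) = Mul(Add(90, 118), 63) = Mul(208, 63) = 13104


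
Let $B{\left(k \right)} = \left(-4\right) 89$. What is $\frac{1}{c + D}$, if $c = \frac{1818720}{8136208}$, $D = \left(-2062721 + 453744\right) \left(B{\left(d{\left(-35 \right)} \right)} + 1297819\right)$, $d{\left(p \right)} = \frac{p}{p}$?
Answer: $- \frac{508513}{1061565700386499393} \approx -4.7902 \cdot 10^{-13}$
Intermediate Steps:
$d{\left(p \right)} = 1$
$B{\left(k \right)} = -356$
$D = -2087588125351$ ($D = \left(-2062721 + 453744\right) \left(-356 + 1297819\right) = \left(-1608977\right) 1297463 = -2087588125351$)
$c = \frac{113670}{508513}$ ($c = 1818720 \cdot \frac{1}{8136208} = \frac{113670}{508513} \approx 0.22353$)
$\frac{1}{c + D} = \frac{1}{\frac{113670}{508513} - 2087588125351} = \frac{1}{- \frac{1061565700386499393}{508513}} = - \frac{508513}{1061565700386499393}$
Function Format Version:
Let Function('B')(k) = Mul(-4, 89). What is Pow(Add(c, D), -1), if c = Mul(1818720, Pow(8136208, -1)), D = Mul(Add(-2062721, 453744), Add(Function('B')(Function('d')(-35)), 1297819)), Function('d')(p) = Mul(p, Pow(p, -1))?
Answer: Rational(-508513, 1061565700386499393) ≈ -4.7902e-13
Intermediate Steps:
Function('d')(p) = 1
Function('B')(k) = -356
D = -2087588125351 (D = Mul(Add(-2062721, 453744), Add(-356, 1297819)) = Mul(-1608977, 1297463) = -2087588125351)
c = Rational(113670, 508513) (c = Mul(1818720, Rational(1, 8136208)) = Rational(113670, 508513) ≈ 0.22353)
Pow(Add(c, D), -1) = Pow(Add(Rational(113670, 508513), -2087588125351), -1) = Pow(Rational(-1061565700386499393, 508513), -1) = Rational(-508513, 1061565700386499393)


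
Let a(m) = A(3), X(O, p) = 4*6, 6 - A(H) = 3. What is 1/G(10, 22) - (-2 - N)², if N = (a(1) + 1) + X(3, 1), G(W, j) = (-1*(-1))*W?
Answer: -8999/10 ≈ -899.90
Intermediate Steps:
A(H) = 3 (A(H) = 6 - 1*3 = 6 - 3 = 3)
G(W, j) = W (G(W, j) = 1*W = W)
X(O, p) = 24
a(m) = 3
N = 28 (N = (3 + 1) + 24 = 4 + 24 = 28)
1/G(10, 22) - (-2 - N)² = 1/10 - (-2 - 1*28)² = ⅒ - (-2 - 28)² = ⅒ - 1*(-30)² = ⅒ - 1*900 = ⅒ - 900 = -8999/10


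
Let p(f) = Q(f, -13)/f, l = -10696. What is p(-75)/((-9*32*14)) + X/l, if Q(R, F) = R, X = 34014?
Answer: -2449199/770112 ≈ -3.1803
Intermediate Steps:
p(f) = 1 (p(f) = f/f = 1)
p(-75)/((-9*32*14)) + X/l = 1/(-9*32*14) + 34014/(-10696) = 1/(-288*14) + 34014*(-1/10696) = 1/(-4032) - 17007/5348 = 1*(-1/4032) - 17007/5348 = -1/4032 - 17007/5348 = -2449199/770112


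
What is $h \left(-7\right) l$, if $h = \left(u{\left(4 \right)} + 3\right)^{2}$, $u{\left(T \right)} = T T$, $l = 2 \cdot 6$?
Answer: $-30324$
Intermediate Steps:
$l = 12$
$u{\left(T \right)} = T^{2}$
$h = 361$ ($h = \left(4^{2} + 3\right)^{2} = \left(16 + 3\right)^{2} = 19^{2} = 361$)
$h \left(-7\right) l = 361 \left(-7\right) 12 = \left(-2527\right) 12 = -30324$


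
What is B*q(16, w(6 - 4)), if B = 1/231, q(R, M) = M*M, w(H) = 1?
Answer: 1/231 ≈ 0.0043290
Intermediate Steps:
q(R, M) = M²
B = 1/231 ≈ 0.0043290
B*q(16, w(6 - 4)) = (1/231)*1² = (1/231)*1 = 1/231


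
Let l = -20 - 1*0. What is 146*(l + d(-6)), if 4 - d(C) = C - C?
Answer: -2336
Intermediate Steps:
d(C) = 4 (d(C) = 4 - (C - C) = 4 - 1*0 = 4 + 0 = 4)
l = -20 (l = -20 + 0 = -20)
146*(l + d(-6)) = 146*(-20 + 4) = 146*(-16) = -2336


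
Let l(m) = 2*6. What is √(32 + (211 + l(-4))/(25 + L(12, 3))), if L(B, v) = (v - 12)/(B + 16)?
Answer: 2*√4898499/691 ≈ 6.4059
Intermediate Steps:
l(m) = 12
L(B, v) = (-12 + v)/(16 + B)
√(32 + (211 + l(-4))/(25 + L(12, 3))) = √(32 + (211 + 12)/(25 + (-12 + 3)/(16 + 12))) = √(32 + 223/(25 - 9/28)) = √(32 + 223/(691/28)) = √(32 + 223*(28/691)) = √(32 + 6244/691) = √(28356/691) = 2*√4898499/691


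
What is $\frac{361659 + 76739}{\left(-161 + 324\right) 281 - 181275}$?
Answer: $- \frac{219199}{67736} \approx -3.2361$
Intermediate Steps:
$\frac{361659 + 76739}{\left(-161 + 324\right) 281 - 181275} = \frac{438398}{163 \cdot 281 - 181275} = \frac{438398}{45803 - 181275} = \frac{438398}{-135472} = 438398 \left(- \frac{1}{135472}\right) = - \frac{219199}{67736}$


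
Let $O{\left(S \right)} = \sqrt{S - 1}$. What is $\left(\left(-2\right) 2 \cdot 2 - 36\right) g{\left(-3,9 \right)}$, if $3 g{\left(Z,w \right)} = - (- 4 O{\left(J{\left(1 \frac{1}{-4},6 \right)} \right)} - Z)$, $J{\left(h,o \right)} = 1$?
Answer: $44$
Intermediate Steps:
$O{\left(S \right)} = \sqrt{-1 + S}$
$g{\left(Z,w \right)} = \frac{Z}{3}$ ($g{\left(Z,w \right)} = \frac{\left(-1\right) \left(- 4 \sqrt{-1 + 1} - Z\right)}{3} = \frac{\left(-1\right) \left(- 4 \sqrt{0} - Z\right)}{3} = \frac{\left(-1\right) \left(\left(-4\right) 0 - Z\right)}{3} = \frac{\left(-1\right) \left(0 - Z\right)}{3} = \frac{\left(-1\right) \left(- Z\right)}{3} = \frac{Z}{3}$)
$\left(\left(-2\right) 2 \cdot 2 - 36\right) g{\left(-3,9 \right)} = \left(\left(-2\right) 2 \cdot 2 - 36\right) \frac{1}{3} \left(-3\right) = \left(\left(-4\right) 2 - 36\right) \left(-1\right) = \left(-8 - 36\right) \left(-1\right) = \left(-44\right) \left(-1\right) = 44$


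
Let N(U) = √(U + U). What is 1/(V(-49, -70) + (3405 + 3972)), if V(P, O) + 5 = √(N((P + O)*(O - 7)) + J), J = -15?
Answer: 1/(7372 + √(-15 + 7*√374)) ≈ 0.00013545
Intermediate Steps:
N(U) = √2*√U (N(U) = √(2*U) = √2*√U)
V(P, O) = -5 + √(-15 + √2*√((-7 + O)*(O + P))) (V(P, O) = -5 + √(√2*√((P + O)*(O - 7)) - 15) = -5 + √(√2*√((O + P)*(-7 + O)) - 15) = -5 + √(√2*√((-7 + O)*(O + P)) - 15) = -5 + √(-15 + √2*√((-7 + O)*(O + P))))
1/(V(-49, -70) + (3405 + 3972)) = 1/((-5 + √(-15 + √2*√((-70)² - 7*(-70) - 7*(-49) - 70*(-49)))) + (3405 + 3972)) = 1/((-5 + √(-15 + √2*√(4900 + 490 + 343 + 3430))) + 7377) = 1/((-5 + √(-15 + √2*√9163)) + 7377) = 1/((-5 + √(-15 + √2*(7*√187))) + 7377) = 1/((-5 + √(-15 + 7*√374)) + 7377) = 1/(7372 + √(-15 + 7*√374))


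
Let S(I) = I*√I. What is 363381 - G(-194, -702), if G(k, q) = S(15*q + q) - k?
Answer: 363187 + 134784*I*√78 ≈ 3.6319e+5 + 1.1904e+6*I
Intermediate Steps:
S(I) = I^(3/2)
G(k, q) = -k + 64*q^(3/2) (G(k, q) = (15*q + q)^(3/2) - k = (16*q)^(3/2) - k = 64*q^(3/2) - k = -k + 64*q^(3/2))
363381 - G(-194, -702) = 363381 - (-1*(-194) + 64*(-702)^(3/2)) = 363381 - (194 + 64*(-2106*I*√78)) = 363381 - (194 - 134784*I*√78) = 363381 + (-194 + 134784*I*√78) = 363187 + 134784*I*√78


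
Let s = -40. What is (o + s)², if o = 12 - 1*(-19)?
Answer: 81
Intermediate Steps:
o = 31 (o = 12 + 19 = 31)
(o + s)² = (31 - 40)² = (-9)² = 81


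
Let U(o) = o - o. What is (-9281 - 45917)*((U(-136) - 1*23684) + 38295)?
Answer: -806497978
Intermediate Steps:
U(o) = 0
(-9281 - 45917)*((U(-136) - 1*23684) + 38295) = (-9281 - 45917)*((0 - 1*23684) + 38295) = -55198*((0 - 23684) + 38295) = -55198*(-23684 + 38295) = -55198*14611 = -806497978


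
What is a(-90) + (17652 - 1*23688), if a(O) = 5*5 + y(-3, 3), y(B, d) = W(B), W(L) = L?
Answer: -6014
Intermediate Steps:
y(B, d) = B
a(O) = 22 (a(O) = 5*5 - 3 = 25 - 3 = 22)
a(-90) + (17652 - 1*23688) = 22 + (17652 - 1*23688) = 22 + (17652 - 23688) = 22 - 6036 = -6014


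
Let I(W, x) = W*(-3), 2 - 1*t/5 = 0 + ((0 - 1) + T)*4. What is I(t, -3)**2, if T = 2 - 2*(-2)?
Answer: 72900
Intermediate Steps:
T = 6 (T = 2 - 1*(-4) = 2 + 4 = 6)
t = -90 (t = 10 - 5*(0 + ((0 - 1) + 6)*4) = 10 - 5*(0 + (-1 + 6)*4) = 10 - 5*(0 + 5*4) = 10 - 5*(0 + 20) = 10 - 5*20 = 10 - 100 = -90)
I(W, x) = -3*W
I(t, -3)**2 = (-3*(-90))**2 = 270**2 = 72900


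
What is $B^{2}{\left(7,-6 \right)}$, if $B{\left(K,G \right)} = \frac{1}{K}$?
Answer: $\frac{1}{49} \approx 0.020408$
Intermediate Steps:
$B^{2}{\left(7,-6 \right)} = \left(\frac{1}{7}\right)^{2} = \frac{1}{49}$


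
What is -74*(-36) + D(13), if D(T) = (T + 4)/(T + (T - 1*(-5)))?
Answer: 82601/31 ≈ 2664.5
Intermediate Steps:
D(T) = (4 + T)/(5 + 2*T) (D(T) = (4 + T)/(T + (T + 5)) = (4 + T)/(T + (5 + T)) = (4 + T)/(5 + 2*T))
-74*(-36) + D(13) = -74*(-36) + (4 + 13)/(5 + 2*13) = 2664 + 17/(5 + 26) = 2664 + 17/31 = 82601/31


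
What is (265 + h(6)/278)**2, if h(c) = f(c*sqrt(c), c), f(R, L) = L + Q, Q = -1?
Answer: 5428005625/77284 ≈ 70235.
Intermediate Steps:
f(R, L) = -1 + L (f(R, L) = L - 1 = -1 + L)
h(c) = -1 + c
(265 + h(6)/278)**2 = (265 + (-1 + 6)/278)**2 = (265 + 5*(1/278))**2 = (265 + 5/278)**2 = (73675/278)**2 = 5428005625/77284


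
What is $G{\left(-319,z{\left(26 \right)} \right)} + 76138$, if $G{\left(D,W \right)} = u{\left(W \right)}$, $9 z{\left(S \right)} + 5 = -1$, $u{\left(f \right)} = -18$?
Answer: $76120$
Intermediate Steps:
$z{\left(S \right)} = - \frac{2}{3}$ ($z{\left(S \right)} = - \frac{5}{9} + \frac{1}{9} \left(-1\right) = - \frac{5}{9} - \frac{1}{9} = - \frac{2}{3}$)
$G{\left(D,W \right)} = -18$
$G{\left(-319,z{\left(26 \right)} \right)} + 76138 = -18 + 76138 = 76120$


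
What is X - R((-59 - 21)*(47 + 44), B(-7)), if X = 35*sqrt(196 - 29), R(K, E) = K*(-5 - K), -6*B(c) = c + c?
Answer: 52962000 + 35*sqrt(167) ≈ 5.2962e+7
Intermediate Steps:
B(c) = -c/3 (B(c) = -(c + c)/6 = -c/3)
X = 35*sqrt(167) ≈ 452.30
X - R((-59 - 21)*(47 + 44), B(-7)) = 35*sqrt(167) - (-1)*(-59 - 21)*(47 + 44)*(5 + (-59 - 21)*(47 + 44)) = 35*sqrt(167) - (-1)*(-80*91)*(5 - 80*91) = 35*sqrt(167) - (-1)*(-7280)*(5 - 7280) = 35*sqrt(167) - (-1)*(-7280)*(-7275) = 35*sqrt(167) - 1*(-52962000) = 35*sqrt(167) + 52962000 = 52962000 + 35*sqrt(167)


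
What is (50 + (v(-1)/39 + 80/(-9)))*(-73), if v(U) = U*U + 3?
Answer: -352006/117 ≈ -3008.6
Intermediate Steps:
v(U) = 3 + U**2 (v(U) = U**2 + 3 = 3 + U**2)
(50 + (v(-1)/39 + 80/(-9)))*(-73) = (50 + ((3 + (-1)**2)/39 + 80/(-9)))*(-73) = (50 + ((3 + 1)*(1/39) + 80*(-1/9)))*(-73) = (50 + (4*(1/39) - 80/9))*(-73) = (50 + (4/39 - 80/9))*(-73) = (50 - 1028/117)*(-73) = (4822/117)*(-73) = -352006/117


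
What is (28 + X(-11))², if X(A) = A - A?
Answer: 784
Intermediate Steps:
X(A) = 0
(28 + X(-11))² = (28 + 0)² = 28² = 784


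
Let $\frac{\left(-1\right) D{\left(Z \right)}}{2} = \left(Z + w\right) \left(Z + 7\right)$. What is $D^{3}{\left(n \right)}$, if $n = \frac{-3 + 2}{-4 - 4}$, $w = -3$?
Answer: $\frac{2253243231}{32768} \approx 68764.0$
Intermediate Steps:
$n = \frac{1}{8}$ ($n = - \frac{1}{-8} = \left(-1\right) \left(- \frac{1}{8}\right) = \frac{1}{8} \approx 0.125$)
$D{\left(Z \right)} = - 2 \left(-3 + Z\right) \left(7 + Z\right)$ ($D{\left(Z \right)} = - 2 \left(Z - 3\right) \left(Z + 7\right) = - 2 \left(-3 + Z\right) \left(7 + Z\right)$)
$D^{3}{\left(n \right)} = \left(42 - 1 - \frac{2}{64}\right)^{3} = \left(42 - 1 - \frac{1}{32}\right)^{3} = \left(\frac{1311}{32}\right)^{3} = \frac{2253243231}{32768}$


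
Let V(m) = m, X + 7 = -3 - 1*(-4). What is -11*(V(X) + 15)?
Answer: -99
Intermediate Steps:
X = -6 (X = -7 + (-3 - 1*(-4)) = -7 + (-3 + 4) = -7 + 1 = -6)
-11*(V(X) + 15) = -11*(-6 + 15) = -11*9 = -99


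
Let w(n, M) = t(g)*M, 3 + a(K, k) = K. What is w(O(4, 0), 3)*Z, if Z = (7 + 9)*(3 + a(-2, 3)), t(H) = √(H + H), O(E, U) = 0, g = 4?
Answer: -192*√2 ≈ -271.53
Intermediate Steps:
t(H) = √2*√H (t(H) = √(2*H) = √2*√H)
a(K, k) = -3 + K
w(n, M) = 2*M*√2 (w(n, M) = (√2*√4)*M = (√2*2)*M = (2*√2)*M = 2*M*√2)
Z = -32 (Z = (7 + 9)*(3 + (-3 - 2)) = 16*(3 - 5) = 16*(-2) = -32)
w(O(4, 0), 3)*Z = (2*3*√2)*(-32) = (6*√2)*(-32) = -192*√2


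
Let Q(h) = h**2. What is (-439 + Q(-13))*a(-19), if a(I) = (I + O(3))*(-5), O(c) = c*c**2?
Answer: 10800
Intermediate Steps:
O(c) = c**3
a(I) = -135 - 5*I (a(I) = (I + 3**3)*(-5) = (I + 27)*(-5) = (27 + I)*(-5) = -135 - 5*I)
(-439 + Q(-13))*a(-19) = (-439 + (-13)**2)*(-135 - 5*(-19)) = (-439 + 169)*(-135 + 95) = -270*(-40) = 10800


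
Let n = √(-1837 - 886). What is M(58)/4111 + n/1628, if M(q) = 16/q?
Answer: 8/119219 + I*√2723/1628 ≈ 6.7103e-5 + 0.032053*I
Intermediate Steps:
n = I*√2723 (n = √(-2723) = I*√2723 ≈ 52.182*I)
M(58)/4111 + n/1628 = (16/58)/4111 + (I*√2723)/1628 = (16*(1/58))*(1/4111) + (I*√2723)*(1/1628) = (8/29)*(1/4111) + I*√2723/1628 = 8/119219 + I*√2723/1628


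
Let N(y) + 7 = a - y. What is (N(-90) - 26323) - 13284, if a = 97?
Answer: -39427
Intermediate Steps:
N(y) = 90 - y (N(y) = -7 + (97 - y) = 90 - y)
(N(-90) - 26323) - 13284 = ((90 - 1*(-90)) - 26323) - 13284 = ((90 + 90) - 26323) - 13284 = (180 - 26323) - 13284 = -26143 - 13284 = -39427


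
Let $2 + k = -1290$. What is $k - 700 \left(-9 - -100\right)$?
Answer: $-64992$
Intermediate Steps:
$k = -1292$ ($k = -2 - 1290 = -1292$)
$k - 700 \left(-9 - -100\right) = -1292 - 700 \left(-9 - -100\right) = -1292 - 700 \left(-9 + 100\right) = -1292 - 63700 = -64992$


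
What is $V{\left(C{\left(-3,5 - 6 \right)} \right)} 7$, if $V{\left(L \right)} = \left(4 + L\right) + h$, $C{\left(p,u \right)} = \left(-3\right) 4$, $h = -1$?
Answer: $-63$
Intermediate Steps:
$C{\left(p,u \right)} = -12$
$V{\left(L \right)} = 3 + L$ ($V{\left(L \right)} = \left(4 + L\right) - 1 = 3 + L$)
$V{\left(C{\left(-3,5 - 6 \right)} \right)} 7 = \left(3 - 12\right) 7 = \left(-9\right) 7 = -63$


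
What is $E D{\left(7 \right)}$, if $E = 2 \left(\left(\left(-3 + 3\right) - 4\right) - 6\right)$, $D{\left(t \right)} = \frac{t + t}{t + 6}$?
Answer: $- \frac{280}{13} \approx -21.538$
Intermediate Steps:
$D{\left(t \right)} = \frac{2 t}{6 + t}$
$E = -20$ ($E = 2 \left(\left(0 - 4\right) - 6\right) = 2 \left(-4 - 6\right) = 2 \left(-10\right) = -20$)
$E D{\left(7 \right)} = - 20 \cdot 2 \cdot 7 \frac{1}{6 + 7} = - 20 \cdot 2 \cdot 7 \cdot \frac{1}{13} = \left(-20\right) \frac{14}{13} = - \frac{280}{13}$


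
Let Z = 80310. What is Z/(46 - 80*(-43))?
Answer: 13385/581 ≈ 23.038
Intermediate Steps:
Z/(46 - 80*(-43)) = 80310/(46 - 80*(-43)) = 80310/(46 + 3440) = 80310/3486 = 80310*(1/3486) = 13385/581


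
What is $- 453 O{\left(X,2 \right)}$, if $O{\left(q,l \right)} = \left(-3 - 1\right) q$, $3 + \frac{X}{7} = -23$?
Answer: $-329784$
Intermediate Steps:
$X = -182$ ($X = -21 + 7 \left(-23\right) = -21 - 161 = -182$)
$O{\left(q,l \right)} = - 4 q$
$- 453 O{\left(X,2 \right)} = - 453 \left(\left(-4\right) \left(-182\right)\right) = \left(-453\right) 728 = -329784$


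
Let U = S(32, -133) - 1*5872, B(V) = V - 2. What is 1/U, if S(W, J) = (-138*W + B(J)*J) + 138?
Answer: 1/7805 ≈ 0.00012812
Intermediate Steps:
B(V) = -2 + V
S(W, J) = 138 - 138*W + J*(-2 + J) (S(W, J) = (-138*W + (-2 + J)*J) + 138 = (-138*W + J*(-2 + J)) + 138 = 138 - 138*W + J*(-2 + J))
U = 7805 (U = (138 - 138*32 - 133*(-2 - 133)) - 1*5872 = (138 - 4416 - 133*(-135)) - 5872 = (138 - 4416 + 17955) - 5872 = 13677 - 5872 = 7805)
1/U = 1/7805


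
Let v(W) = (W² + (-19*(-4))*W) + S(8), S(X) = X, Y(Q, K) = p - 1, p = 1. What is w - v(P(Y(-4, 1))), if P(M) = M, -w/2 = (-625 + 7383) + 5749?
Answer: -25022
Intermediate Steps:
Y(Q, K) = 0 (Y(Q, K) = 1 - 1 = 0)
w = -25014 (w = -2*((-625 + 7383) + 5749) = -2*(6758 + 5749) = -2*12507 = -25014)
v(W) = 8 + W² + 76*W (v(W) = (W² + (-19*(-4))*W) + 8 = (W² + 76*W) + 8 = 8 + W² + 76*W)
w - v(P(Y(-4, 1))) = -25014 - (8 + 0² + 76*0) = -25014 - (8 + 0 + 0) = -25014 - 1*8 = -25014 - 8 = -25022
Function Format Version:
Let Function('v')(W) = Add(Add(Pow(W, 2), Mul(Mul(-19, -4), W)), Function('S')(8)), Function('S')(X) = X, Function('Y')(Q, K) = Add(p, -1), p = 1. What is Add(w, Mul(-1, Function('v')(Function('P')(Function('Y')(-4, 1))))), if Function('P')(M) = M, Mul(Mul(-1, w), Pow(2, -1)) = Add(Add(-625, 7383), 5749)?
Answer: -25022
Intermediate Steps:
Function('Y')(Q, K) = 0 (Function('Y')(Q, K) = Add(1, -1) = 0)
w = -25014 (w = Mul(-2, Add(Add(-625, 7383), 5749)) = Mul(-2, Add(6758, 5749)) = Mul(-2, 12507) = -25014)
Function('v')(W) = Add(8, Pow(W, 2), Mul(76, W)) (Function('v')(W) = Add(Add(Pow(W, 2), Mul(Mul(-19, -4), W)), 8) = Add(Add(Pow(W, 2), Mul(76, W)), 8) = Add(8, Pow(W, 2), Mul(76, W)))
Add(w, Mul(-1, Function('v')(Function('P')(Function('Y')(-4, 1))))) = Add(-25014, Mul(-1, Add(8, Pow(0, 2), Mul(76, 0)))) = Add(-25014, Mul(-1, Add(8, 0, 0))) = Add(-25014, Mul(-1, 8)) = Add(-25014, -8) = -25022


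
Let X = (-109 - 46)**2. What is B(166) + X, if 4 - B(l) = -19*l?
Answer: 27183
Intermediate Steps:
X = 24025 (X = (-155)**2 = 24025)
B(l) = 4 + 19*l (B(l) = 4 - (-19)*l = 4 + 19*l)
B(166) + X = (4 + 19*166) + 24025 = (4 + 3154) + 24025 = 3158 + 24025 = 27183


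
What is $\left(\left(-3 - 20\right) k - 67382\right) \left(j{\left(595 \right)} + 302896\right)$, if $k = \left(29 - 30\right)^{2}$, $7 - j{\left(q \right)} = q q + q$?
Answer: $3485984385$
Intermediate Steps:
$j{\left(q \right)} = 7 - q - q^{2}$ ($j{\left(q \right)} = 7 - \left(q q + q\right) = 7 - \left(q^{2} + q\right) = 7 - \left(q + q^{2}\right) = 7 - q - q^{2}$)
$k = 1$ ($k = \left(-1\right)^{2} = 1$)
$\left(\left(-3 - 20\right) k - 67382\right) \left(j{\left(595 \right)} + 302896\right) = \left(\left(-3 - 20\right) 1 - 67382\right) \left(\left(7 - 595 - 595^{2}\right) + 302896\right) = \left(\left(-3 - 20\right) 1 - 67382\right) \left(\left(7 - 595 - 354025\right) + 302896\right) = \left(\left(-23\right) 1 - 67382\right) \left(\left(7 - 595 - 354025\right) + 302896\right) = \left(-23 - 67382\right) \left(-354613 + 302896\right) = \left(-67405\right) \left(-51717\right) = 3485984385$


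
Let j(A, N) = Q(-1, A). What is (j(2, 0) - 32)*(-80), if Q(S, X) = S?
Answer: 2640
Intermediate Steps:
j(A, N) = -1
(j(2, 0) - 32)*(-80) = (-1 - 32)*(-80) = -33*(-80) = 2640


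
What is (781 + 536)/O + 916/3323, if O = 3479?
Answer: 7563155/11560717 ≈ 0.65421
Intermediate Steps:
(781 + 536)/O + 916/3323 = (781 + 536)/3479 + 916/3323 = 1317*(1/3479) + 916*(1/3323) = 1317/3479 + 916/3323 = 7563155/11560717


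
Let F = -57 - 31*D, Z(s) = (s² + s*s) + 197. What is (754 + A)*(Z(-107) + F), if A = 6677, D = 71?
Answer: 154839747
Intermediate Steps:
Z(s) = 197 + 2*s² (Z(s) = (s² + s²) + 197 = 2*s² + 197 = 197 + 2*s²)
F = -2258 (F = -57 - 31*71 = -57 - 2201 = -2258)
(754 + A)*(Z(-107) + F) = (754 + 6677)*((197 + 2*(-107)²) - 2258) = 7431*((197 + 2*11449) - 2258) = 7431*((197 + 22898) - 2258) = 7431*(23095 - 2258) = 7431*20837 = 154839747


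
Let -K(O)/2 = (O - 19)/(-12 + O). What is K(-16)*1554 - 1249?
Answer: -5134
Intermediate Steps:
K(O) = -2*(-19 + O)/(-12 + O) (K(O) = -2*(O - 19)/(-12 + O) = -2*(-19 + O)/(-12 + O))
K(-16)*1554 - 1249 = (2*(19 - 1*(-16))/(-12 - 16))*1554 - 1249 = (2*(19 + 16)/(-28))*1554 - 1249 = (2*(-1/28)*35)*1554 - 1249 = -5/2*1554 - 1249 = -3885 - 1249 = -5134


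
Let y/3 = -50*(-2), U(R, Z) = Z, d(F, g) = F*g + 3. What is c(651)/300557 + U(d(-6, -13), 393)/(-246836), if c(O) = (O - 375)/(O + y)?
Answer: -37420982705/23517687185684 ≈ -0.0015912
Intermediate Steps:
d(F, g) = 3 + F*g
y = 300 (y = 3*(-50*(-2)) = 3*100 = 300)
c(O) = (-375 + O)/(300 + O) (c(O) = (O - 375)/(O + 300) = (-375 + O)/(300 + O))
c(651)/300557 + U(d(-6, -13), 393)/(-246836) = ((-375 + 651)/(300 + 651))/300557 + 393/(-246836) = (276/951)*(1/300557) + 393*(-1/246836) = ((1/951)*276)*(1/300557) - 393/246836 = (92/317)*(1/300557) - 393/246836 = 92/95276569 - 393/246836 = -37420982705/23517687185684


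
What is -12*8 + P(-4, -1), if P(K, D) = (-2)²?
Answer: -92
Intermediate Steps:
P(K, D) = 4
-12*8 + P(-4, -1) = -12*8 + 4 = -96 + 4 = -92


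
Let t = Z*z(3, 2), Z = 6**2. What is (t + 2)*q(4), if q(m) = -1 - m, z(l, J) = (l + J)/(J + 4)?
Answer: -160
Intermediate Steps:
z(l, J) = (J + l)/(4 + J)
Z = 36
t = 30 (t = 36*((2 + 3)/(4 + 2)) = 36*(5/6) = 30)
(t + 2)*q(4) = (30 + 2)*(-1 - 1*4) = 32*(-1 - 4) = 32*(-5) = -160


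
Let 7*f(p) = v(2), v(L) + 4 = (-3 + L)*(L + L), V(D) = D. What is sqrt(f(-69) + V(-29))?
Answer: I*sqrt(1477)/7 ≈ 5.4902*I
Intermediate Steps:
v(L) = -4 + 2*L*(-3 + L) (v(L) = -4 + (-3 + L)*(L + L) = -4 + (-3 + L)*(2*L) = -4 + 2*L*(-3 + L))
f(p) = -8/7 (f(p) = (-4 - 6*2 + 2*2**2)/7 = (-4 - 12 + 2*4)/7 = (-4 - 12 + 8)/7 = (1/7)*(-8) = -8/7)
sqrt(f(-69) + V(-29)) = sqrt(-8/7 - 29) = sqrt(-211/7) = I*sqrt(1477)/7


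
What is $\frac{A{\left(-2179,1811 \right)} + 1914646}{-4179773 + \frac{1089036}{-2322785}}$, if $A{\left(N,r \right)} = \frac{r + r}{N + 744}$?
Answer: $- \frac{1276376576989116}{2786401238533367} \approx -0.45807$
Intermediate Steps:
$A{\left(N,r \right)} = \frac{2 r}{744 + N}$
$\frac{A{\left(-2179,1811 \right)} + 1914646}{-4179773 + \frac{1089036}{-2322785}} = \frac{2 \cdot 1811 \frac{1}{744 - 2179} + 1914646}{-4179773 + \frac{1089036}{-2322785}} = \frac{2 \cdot 1811 \frac{1}{-1435} + 1914646}{-4179773 + 1089036 \left(- \frac{1}{2322785}\right)} = \frac{2 \cdot 1811 \left(- \frac{1}{1435}\right) + 1914646}{-4179773 - \frac{1089036}{2322785}} = \frac{- \frac{3622}{1435} + 1914646}{- \frac{9708715116841}{2322785}} = \frac{2747513388}{1435} \left(- \frac{2322785}{9708715116841}\right) = - \frac{1276376576989116}{2786401238533367}$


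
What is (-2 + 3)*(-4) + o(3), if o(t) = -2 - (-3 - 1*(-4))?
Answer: -7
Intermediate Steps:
o(t) = -3 (o(t) = -2 - (-3 + 4) = -2 - 1*1 = -2 - 1 = -3)
(-2 + 3)*(-4) + o(3) = (-2 + 3)*(-4) - 3 = 1*(-4) - 3 = -4 - 3 = -7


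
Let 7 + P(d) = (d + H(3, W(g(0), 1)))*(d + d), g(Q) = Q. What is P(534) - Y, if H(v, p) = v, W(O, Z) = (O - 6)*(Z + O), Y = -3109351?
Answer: 3682860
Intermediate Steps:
W(O, Z) = (-6 + O)*(O + Z)
P(d) = -7 + 2*d*(3 + d) (P(d) = -7 + (d + 3)*(d + d) = -7 + (3 + d)*(2*d) = -7 + 2*d*(3 + d))
P(534) - Y = (-7 + 2*534**2 + 6*534) - 1*(-3109351) = (-7 + 2*285156 + 3204) + 3109351 = (-7 + 570312 + 3204) + 3109351 = 573509 + 3109351 = 3682860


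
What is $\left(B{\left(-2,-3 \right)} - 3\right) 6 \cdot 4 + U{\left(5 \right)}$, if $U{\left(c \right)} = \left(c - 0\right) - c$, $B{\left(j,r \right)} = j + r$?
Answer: $-192$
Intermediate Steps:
$U{\left(c \right)} = 0$ ($U{\left(c \right)} = \left(c + 0\right) - c = c - c = 0$)
$\left(B{\left(-2,-3 \right)} - 3\right) 6 \cdot 4 + U{\left(5 \right)} = \left(\left(-2 - 3\right) - 3\right) 6 \cdot 4 + 0 = \left(-5 - 3\right) 24 + 0 = \left(-8\right) 24 + 0 = -192 + 0 = -192$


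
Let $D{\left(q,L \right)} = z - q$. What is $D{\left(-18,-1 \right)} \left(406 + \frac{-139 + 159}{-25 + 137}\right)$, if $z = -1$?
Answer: $\frac{193341}{28} \approx 6905.0$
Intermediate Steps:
$D{\left(q,L \right)} = -1 - q$
$D{\left(-18,-1 \right)} \left(406 + \frac{-139 + 159}{-25 + 137}\right) = \left(-1 - -18\right) \left(406 + \frac{-139 + 159}{-25 + 137}\right) = \left(-1 + 18\right) \left(406 + \frac{20}{112}\right) = 17 \left(406 + 20 \cdot \frac{1}{112}\right) = 17 \left(406 + \frac{5}{28}\right) = 17 \cdot \frac{11373}{28} = \frac{193341}{28}$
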